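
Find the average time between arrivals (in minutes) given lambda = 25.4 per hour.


Mean interarrival time = 60/lambda = 60/25.4 = 2.36 minutes

2.36 minutes


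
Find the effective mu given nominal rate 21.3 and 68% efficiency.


Effective rate = mu * efficiency = 21.3 * 0.68 = 14.48 per hour

14.48 per hour


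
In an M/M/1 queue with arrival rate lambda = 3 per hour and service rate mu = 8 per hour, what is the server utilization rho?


rho = lambda/mu = 3/8 = 0.375

0.375


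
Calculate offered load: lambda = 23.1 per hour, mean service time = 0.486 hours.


Offered load a = lambda * E[S] = 23.1 * 0.486 = 11.23 Erlangs

11.23 Erlangs


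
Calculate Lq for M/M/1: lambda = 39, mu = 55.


rho = 39/55; Lq = rho^2/(1-rho) = 1.73

1.73


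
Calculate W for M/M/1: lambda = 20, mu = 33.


W = 1/(mu - lambda) = 1/(33 - 20) = 0.0769 hours

0.0769 hours


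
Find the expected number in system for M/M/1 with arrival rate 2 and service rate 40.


rho = 2/40; L = rho/(1-rho) = 0.05

0.05


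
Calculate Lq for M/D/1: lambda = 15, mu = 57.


M/D/1: Lq = rho^2 / (2*(1-rho)) where rho = 15/57; Lq = 0.05

0.05


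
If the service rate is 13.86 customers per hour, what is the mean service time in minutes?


Mean service time = 60/mu = 60/13.86 = 4.33 minutes

4.33 minutes


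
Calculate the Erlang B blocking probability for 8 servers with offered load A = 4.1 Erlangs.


B(N,A) = (A^N/N!) / sum(A^k/k!, k=0..N) with N=8, A=4.1 = 0.0336

0.0336


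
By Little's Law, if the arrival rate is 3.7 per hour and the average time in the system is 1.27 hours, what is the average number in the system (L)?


L = lambda * W = 3.7 * 1.27 = 4.7

4.7


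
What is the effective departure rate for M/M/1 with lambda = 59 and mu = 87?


For a stable queue (lambda < mu), throughput = lambda = 59 per hour

59 per hour


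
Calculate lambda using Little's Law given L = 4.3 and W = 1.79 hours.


lambda = L / W = 4.3 / 1.79 = 2.4 per hour

2.4 per hour


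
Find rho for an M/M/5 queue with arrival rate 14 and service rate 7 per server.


rho = lambda/(c*mu) = 14/(5*7) = 0.4

0.4


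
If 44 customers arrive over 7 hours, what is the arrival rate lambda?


lambda = total arrivals / time = 44 / 7 = 6.29 per hour

6.29 per hour


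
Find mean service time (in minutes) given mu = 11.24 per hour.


Mean service time = 60/mu = 60/11.24 = 5.34 minutes

5.34 minutes


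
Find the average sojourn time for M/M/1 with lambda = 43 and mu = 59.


W = 1/(mu - lambda) = 1/(59 - 43) = 0.0625 hours

0.0625 hours


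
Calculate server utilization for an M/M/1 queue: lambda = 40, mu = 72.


rho = lambda/mu = 40/72 = 0.5556

0.5556


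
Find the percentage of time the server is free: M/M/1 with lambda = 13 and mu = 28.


Idle fraction = (1 - rho) * 100 = (1 - 13/28) * 100 = 53.6%

53.6%


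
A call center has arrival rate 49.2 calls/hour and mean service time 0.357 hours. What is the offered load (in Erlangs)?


Offered load a = lambda * E[S] = 49.2 * 0.357 = 17.56 Erlangs

17.56 Erlangs


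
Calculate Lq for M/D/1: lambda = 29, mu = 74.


M/D/1: Lq = rho^2 / (2*(1-rho)) where rho = 29/74; Lq = 0.13

0.13


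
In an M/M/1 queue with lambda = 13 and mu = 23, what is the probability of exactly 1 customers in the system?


rho = 13/23; P(n) = (1-rho)*rho^n = (1-13/23)*(13/23)^1 = 0.2457

0.2457


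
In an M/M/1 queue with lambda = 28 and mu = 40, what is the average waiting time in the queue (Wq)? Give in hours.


rho = 28/40; Wq = rho/(mu - lambda) = 0.0583 hours

0.0583 hours


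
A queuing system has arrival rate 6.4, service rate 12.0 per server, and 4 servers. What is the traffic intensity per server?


rho = lambda / (c * mu) = 6.4 / (4 * 12.0) = 0.1333

0.1333


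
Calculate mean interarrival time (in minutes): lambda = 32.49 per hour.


Mean interarrival time = 60/lambda = 60/32.49 = 1.85 minutes

1.85 minutes


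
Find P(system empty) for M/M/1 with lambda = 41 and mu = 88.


P0 = 1 - rho = 1 - 41/88 = 0.5341

0.5341


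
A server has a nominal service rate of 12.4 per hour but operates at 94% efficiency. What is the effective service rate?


Effective rate = mu * efficiency = 12.4 * 0.94 = 11.66 per hour

11.66 per hour


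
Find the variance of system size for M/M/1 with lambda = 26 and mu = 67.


rho = 26/67; Var(N) = rho/(1-rho)^2 = 1.04

1.04


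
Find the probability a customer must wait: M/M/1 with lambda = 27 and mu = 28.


P(wait) = rho = lambda/mu = 27/28 = 0.9643

0.9643


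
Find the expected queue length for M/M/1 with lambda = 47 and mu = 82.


rho = 47/82; Lq = rho^2/(1-rho) = 0.77

0.77


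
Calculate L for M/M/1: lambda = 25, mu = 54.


rho = 25/54; L = rho/(1-rho) = 0.86

0.86


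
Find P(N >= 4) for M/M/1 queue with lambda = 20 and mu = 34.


P(N >= 4) = rho^4 = (20/34)^4 = 0.1197

0.1197


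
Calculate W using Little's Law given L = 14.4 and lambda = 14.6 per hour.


W = L / lambda = 14.4 / 14.6 = 0.9863 hours

0.9863 hours


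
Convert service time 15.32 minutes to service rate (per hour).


mu = 60 / avg_service_time = 60 / 15.32 = 3.92 per hour

3.92 per hour


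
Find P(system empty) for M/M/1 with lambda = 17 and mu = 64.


P0 = 1 - rho = 1 - 17/64 = 0.7344

0.7344


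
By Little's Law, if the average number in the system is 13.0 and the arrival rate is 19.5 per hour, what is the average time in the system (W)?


W = L / lambda = 13.0 / 19.5 = 0.6667 hours

0.6667 hours


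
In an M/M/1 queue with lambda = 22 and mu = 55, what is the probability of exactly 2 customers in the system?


rho = 22/55; P(n) = (1-rho)*rho^n = (1-22/55)*(22/55)^2 = 0.096

0.096


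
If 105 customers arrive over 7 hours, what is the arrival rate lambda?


lambda = total arrivals / time = 105 / 7 = 15.0 per hour

15.0 per hour


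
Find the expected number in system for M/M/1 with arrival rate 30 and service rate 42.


rho = 30/42; L = rho/(1-rho) = 2.5

2.5


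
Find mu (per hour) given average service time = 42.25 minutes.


mu = 60 / avg_service_time = 60 / 42.25 = 1.42 per hour

1.42 per hour


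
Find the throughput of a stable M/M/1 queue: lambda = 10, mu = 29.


For a stable queue (lambda < mu), throughput = lambda = 10 per hour

10 per hour


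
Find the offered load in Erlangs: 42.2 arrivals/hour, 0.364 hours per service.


Offered load a = lambda * E[S] = 42.2 * 0.364 = 15.36 Erlangs

15.36 Erlangs


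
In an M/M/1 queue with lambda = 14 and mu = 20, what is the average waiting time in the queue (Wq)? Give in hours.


rho = 14/20; Wq = rho/(mu - lambda) = 0.1167 hours

0.1167 hours


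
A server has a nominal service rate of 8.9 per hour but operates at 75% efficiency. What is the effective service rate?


Effective rate = mu * efficiency = 8.9 * 0.75 = 6.68 per hour

6.68 per hour


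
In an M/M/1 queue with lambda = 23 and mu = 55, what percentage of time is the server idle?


Idle fraction = (1 - rho) * 100 = (1 - 23/55) * 100 = 58.2%

58.2%


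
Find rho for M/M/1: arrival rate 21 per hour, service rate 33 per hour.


rho = lambda/mu = 21/33 = 0.6364

0.6364


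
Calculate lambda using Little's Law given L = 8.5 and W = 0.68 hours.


lambda = L / W = 8.5 / 0.68 = 12.5 per hour

12.5 per hour


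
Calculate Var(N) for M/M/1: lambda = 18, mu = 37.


rho = 18/37; Var(N) = rho/(1-rho)^2 = 1.84

1.84


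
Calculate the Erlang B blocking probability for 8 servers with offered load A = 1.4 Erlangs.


B(N,A) = (A^N/N!) / sum(A^k/k!, k=0..N) with N=8, A=1.4 = 0.0001

0.0001


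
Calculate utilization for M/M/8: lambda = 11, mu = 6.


rho = lambda/(c*mu) = 11/(8*6) = 0.2292

0.2292


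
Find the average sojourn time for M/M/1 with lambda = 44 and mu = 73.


W = 1/(mu - lambda) = 1/(73 - 44) = 0.0345 hours

0.0345 hours


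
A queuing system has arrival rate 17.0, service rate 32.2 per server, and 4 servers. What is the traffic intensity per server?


rho = lambda / (c * mu) = 17.0 / (4 * 32.2) = 0.132

0.132


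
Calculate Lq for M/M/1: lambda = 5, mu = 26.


rho = 5/26; Lq = rho^2/(1-rho) = 0.05

0.05


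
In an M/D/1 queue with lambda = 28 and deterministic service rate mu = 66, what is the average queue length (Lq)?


M/D/1: Lq = rho^2 / (2*(1-rho)) where rho = 28/66; Lq = 0.16

0.16


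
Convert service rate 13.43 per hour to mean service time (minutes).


Mean service time = 60/mu = 60/13.43 = 4.47 minutes

4.47 minutes


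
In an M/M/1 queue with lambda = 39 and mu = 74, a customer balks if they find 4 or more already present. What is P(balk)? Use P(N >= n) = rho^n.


P(N >= 4) = rho^4 = (39/74)^4 = 0.0771

0.0771


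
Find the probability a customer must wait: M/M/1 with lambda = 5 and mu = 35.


P(wait) = rho = lambda/mu = 5/35 = 0.1429

0.1429


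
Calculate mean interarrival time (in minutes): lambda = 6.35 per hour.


Mean interarrival time = 60/lambda = 60/6.35 = 9.45 minutes

9.45 minutes


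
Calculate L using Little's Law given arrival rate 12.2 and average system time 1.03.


L = lambda * W = 12.2 * 1.03 = 12.57

12.57


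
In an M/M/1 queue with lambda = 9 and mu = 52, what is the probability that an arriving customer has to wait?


P(wait) = rho = lambda/mu = 9/52 = 0.1731

0.1731


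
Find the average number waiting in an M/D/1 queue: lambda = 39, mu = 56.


M/D/1: Lq = rho^2 / (2*(1-rho)) where rho = 39/56; Lq = 0.8

0.8


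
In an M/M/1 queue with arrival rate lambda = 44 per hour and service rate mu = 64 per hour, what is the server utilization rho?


rho = lambda/mu = 44/64 = 0.6875

0.6875


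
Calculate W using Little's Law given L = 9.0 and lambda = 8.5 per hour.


W = L / lambda = 9.0 / 8.5 = 1.0588 hours

1.0588 hours


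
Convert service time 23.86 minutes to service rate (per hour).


mu = 60 / avg_service_time = 60 / 23.86 = 2.51 per hour

2.51 per hour


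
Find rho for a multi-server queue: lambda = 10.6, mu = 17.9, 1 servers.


rho = lambda / (c * mu) = 10.6 / (1 * 17.9) = 0.5922

0.5922


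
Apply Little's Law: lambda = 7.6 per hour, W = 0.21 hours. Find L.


L = lambda * W = 7.6 * 0.21 = 1.6

1.6


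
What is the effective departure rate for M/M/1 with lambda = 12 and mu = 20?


For a stable queue (lambda < mu), throughput = lambda = 12 per hour

12 per hour


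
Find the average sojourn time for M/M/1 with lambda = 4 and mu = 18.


W = 1/(mu - lambda) = 1/(18 - 4) = 0.0714 hours

0.0714 hours


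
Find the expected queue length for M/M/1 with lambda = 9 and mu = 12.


rho = 9/12; Lq = rho^2/(1-rho) = 2.25

2.25


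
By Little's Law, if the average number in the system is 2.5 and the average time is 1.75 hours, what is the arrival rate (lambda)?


lambda = L / W = 2.5 / 1.75 = 1.43 per hour

1.43 per hour


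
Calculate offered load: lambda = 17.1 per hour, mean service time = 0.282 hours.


Offered load a = lambda * E[S] = 17.1 * 0.282 = 4.82 Erlangs

4.82 Erlangs


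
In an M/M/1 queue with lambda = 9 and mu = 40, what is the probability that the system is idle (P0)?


P0 = 1 - rho = 1 - 9/40 = 0.775

0.775


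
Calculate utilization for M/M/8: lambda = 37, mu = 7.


rho = lambda/(c*mu) = 37/(8*7) = 0.6607

0.6607


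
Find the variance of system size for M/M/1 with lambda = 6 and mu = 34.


rho = 6/34; Var(N) = rho/(1-rho)^2 = 0.26

0.26


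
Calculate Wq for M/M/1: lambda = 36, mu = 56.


rho = 36/56; Wq = rho/(mu - lambda) = 0.0321 hours

0.0321 hours


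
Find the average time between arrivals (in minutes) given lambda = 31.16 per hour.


Mean interarrival time = 60/lambda = 60/31.16 = 1.93 minutes

1.93 minutes


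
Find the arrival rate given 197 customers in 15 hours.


lambda = total arrivals / time = 197 / 15 = 13.13 per hour

13.13 per hour


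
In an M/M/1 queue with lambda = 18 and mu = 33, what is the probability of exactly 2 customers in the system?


rho = 18/33; P(n) = (1-rho)*rho^n = (1-18/33)*(18/33)^2 = 0.1352

0.1352


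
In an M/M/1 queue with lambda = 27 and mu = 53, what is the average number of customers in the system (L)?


rho = 27/53; L = rho/(1-rho) = 1.04

1.04


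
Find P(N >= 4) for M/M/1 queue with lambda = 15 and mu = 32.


P(N >= 4) = rho^4 = (15/32)^4 = 0.0483

0.0483


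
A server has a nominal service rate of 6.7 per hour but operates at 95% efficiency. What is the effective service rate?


Effective rate = mu * efficiency = 6.7 * 0.95 = 6.37 per hour

6.37 per hour


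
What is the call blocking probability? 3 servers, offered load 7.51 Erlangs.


B(N,A) = (A^N/N!) / sum(A^k/k!, k=0..N) with N=3, A=7.51 = 0.6579

0.6579


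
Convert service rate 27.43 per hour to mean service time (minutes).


Mean service time = 60/mu = 60/27.43 = 2.19 minutes

2.19 minutes


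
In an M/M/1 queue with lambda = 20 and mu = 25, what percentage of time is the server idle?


Idle fraction = (1 - rho) * 100 = (1 - 20/25) * 100 = 20.0%

20.0%


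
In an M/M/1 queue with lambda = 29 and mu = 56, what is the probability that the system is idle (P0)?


P0 = 1 - rho = 1 - 29/56 = 0.4821

0.4821


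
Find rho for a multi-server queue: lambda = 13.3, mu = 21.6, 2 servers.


rho = lambda / (c * mu) = 13.3 / (2 * 21.6) = 0.3079

0.3079


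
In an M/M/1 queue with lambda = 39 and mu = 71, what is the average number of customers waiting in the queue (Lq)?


rho = 39/71; Lq = rho^2/(1-rho) = 0.67

0.67


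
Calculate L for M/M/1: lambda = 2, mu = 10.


rho = 2/10; L = rho/(1-rho) = 0.25

0.25


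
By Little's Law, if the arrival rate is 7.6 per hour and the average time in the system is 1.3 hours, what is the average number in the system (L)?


L = lambda * W = 7.6 * 1.3 = 9.88

9.88


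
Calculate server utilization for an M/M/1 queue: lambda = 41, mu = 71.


rho = lambda/mu = 41/71 = 0.5775

0.5775


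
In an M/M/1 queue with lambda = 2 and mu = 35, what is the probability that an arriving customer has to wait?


P(wait) = rho = lambda/mu = 2/35 = 0.0571

0.0571


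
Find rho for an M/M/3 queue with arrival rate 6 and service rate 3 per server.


rho = lambda/(c*mu) = 6/(3*3) = 0.6667

0.6667


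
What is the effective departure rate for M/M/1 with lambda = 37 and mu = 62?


For a stable queue (lambda < mu), throughput = lambda = 37 per hour

37 per hour


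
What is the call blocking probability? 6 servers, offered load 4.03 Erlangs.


B(N,A) = (A^N/N!) / sum(A^k/k!, k=0..N) with N=6, A=4.03 = 0.1193

0.1193


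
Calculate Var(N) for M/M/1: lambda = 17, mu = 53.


rho = 17/53; Var(N) = rho/(1-rho)^2 = 0.7

0.7


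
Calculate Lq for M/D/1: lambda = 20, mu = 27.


M/D/1: Lq = rho^2 / (2*(1-rho)) where rho = 20/27; Lq = 1.06

1.06


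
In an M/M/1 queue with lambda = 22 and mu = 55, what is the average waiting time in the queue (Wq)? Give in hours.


rho = 22/55; Wq = rho/(mu - lambda) = 0.0121 hours

0.0121 hours


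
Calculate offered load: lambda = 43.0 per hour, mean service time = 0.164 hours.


Offered load a = lambda * E[S] = 43.0 * 0.164 = 7.05 Erlangs

7.05 Erlangs


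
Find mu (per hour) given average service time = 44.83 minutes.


mu = 60 / avg_service_time = 60 / 44.83 = 1.34 per hour

1.34 per hour


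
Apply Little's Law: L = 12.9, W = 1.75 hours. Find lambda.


lambda = L / W = 12.9 / 1.75 = 7.37 per hour

7.37 per hour


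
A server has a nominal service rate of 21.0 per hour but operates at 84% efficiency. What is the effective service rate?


Effective rate = mu * efficiency = 21.0 * 0.84 = 17.64 per hour

17.64 per hour


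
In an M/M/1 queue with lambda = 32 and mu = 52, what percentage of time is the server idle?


Idle fraction = (1 - rho) * 100 = (1 - 32/52) * 100 = 38.5%

38.5%


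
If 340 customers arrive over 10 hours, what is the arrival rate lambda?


lambda = total arrivals / time = 340 / 10 = 34.0 per hour

34.0 per hour


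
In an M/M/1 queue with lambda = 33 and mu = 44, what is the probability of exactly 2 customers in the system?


rho = 33/44; P(n) = (1-rho)*rho^n = (1-33/44)*(33/44)^2 = 0.1406

0.1406


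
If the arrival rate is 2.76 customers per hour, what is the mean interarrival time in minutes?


Mean interarrival time = 60/lambda = 60/2.76 = 21.74 minutes

21.74 minutes


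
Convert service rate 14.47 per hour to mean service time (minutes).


Mean service time = 60/mu = 60/14.47 = 4.15 minutes

4.15 minutes


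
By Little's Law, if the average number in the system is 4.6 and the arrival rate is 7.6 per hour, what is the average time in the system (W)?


W = L / lambda = 4.6 / 7.6 = 0.6053 hours

0.6053 hours


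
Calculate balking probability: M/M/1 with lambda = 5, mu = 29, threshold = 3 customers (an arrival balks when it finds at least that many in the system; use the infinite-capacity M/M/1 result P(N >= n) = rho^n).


P(N >= 3) = rho^3 = (5/29)^3 = 0.0051

0.0051


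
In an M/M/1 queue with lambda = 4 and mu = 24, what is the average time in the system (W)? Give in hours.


W = 1/(mu - lambda) = 1/(24 - 4) = 0.05 hours

0.05 hours


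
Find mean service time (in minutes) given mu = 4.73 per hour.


Mean service time = 60/mu = 60/4.73 = 12.68 minutes

12.68 minutes


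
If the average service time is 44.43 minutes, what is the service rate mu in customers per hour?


mu = 60 / avg_service_time = 60 / 44.43 = 1.35 per hour

1.35 per hour


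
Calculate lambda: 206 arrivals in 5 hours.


lambda = total arrivals / time = 206 / 5 = 41.2 per hour

41.2 per hour


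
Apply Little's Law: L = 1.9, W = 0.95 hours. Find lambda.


lambda = L / W = 1.9 / 0.95 = 2.0 per hour

2.0 per hour


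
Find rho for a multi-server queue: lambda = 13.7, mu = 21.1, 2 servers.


rho = lambda / (c * mu) = 13.7 / (2 * 21.1) = 0.3246

0.3246


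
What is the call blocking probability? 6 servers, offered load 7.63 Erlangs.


B(N,A) = (A^N/N!) / sum(A^k/k!, k=0..N) with N=6, A=7.63 = 0.3691

0.3691


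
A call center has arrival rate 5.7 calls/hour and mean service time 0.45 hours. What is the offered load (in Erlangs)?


Offered load a = lambda * E[S] = 5.7 * 0.45 = 2.57 Erlangs

2.57 Erlangs


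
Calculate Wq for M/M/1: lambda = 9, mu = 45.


rho = 9/45; Wq = rho/(mu - lambda) = 0.0056 hours

0.0056 hours


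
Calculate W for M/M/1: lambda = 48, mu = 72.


W = 1/(mu - lambda) = 1/(72 - 48) = 0.0417 hours

0.0417 hours


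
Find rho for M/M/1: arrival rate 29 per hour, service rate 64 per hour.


rho = lambda/mu = 29/64 = 0.4531

0.4531


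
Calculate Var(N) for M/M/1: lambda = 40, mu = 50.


rho = 40/50; Var(N) = rho/(1-rho)^2 = 20.0

20.0


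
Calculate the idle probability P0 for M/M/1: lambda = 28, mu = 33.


P0 = 1 - rho = 1 - 28/33 = 0.1515

0.1515


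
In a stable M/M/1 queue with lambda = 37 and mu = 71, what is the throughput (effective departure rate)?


For a stable queue (lambda < mu), throughput = lambda = 37 per hour

37 per hour


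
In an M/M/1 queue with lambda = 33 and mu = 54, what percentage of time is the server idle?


Idle fraction = (1 - rho) * 100 = (1 - 33/54) * 100 = 38.9%

38.9%


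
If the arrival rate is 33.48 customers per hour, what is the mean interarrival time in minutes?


Mean interarrival time = 60/lambda = 60/33.48 = 1.79 minutes

1.79 minutes


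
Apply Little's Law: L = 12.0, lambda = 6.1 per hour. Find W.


W = L / lambda = 12.0 / 6.1 = 1.9672 hours

1.9672 hours


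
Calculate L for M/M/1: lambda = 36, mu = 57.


rho = 36/57; L = rho/(1-rho) = 1.71

1.71


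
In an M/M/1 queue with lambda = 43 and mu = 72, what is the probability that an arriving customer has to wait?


P(wait) = rho = lambda/mu = 43/72 = 0.5972

0.5972


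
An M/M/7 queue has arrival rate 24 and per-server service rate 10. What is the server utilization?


rho = lambda/(c*mu) = 24/(7*10) = 0.3429

0.3429


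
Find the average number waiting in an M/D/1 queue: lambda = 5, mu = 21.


M/D/1: Lq = rho^2 / (2*(1-rho)) where rho = 5/21; Lq = 0.04

0.04


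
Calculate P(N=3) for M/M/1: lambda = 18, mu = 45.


rho = 18/45; P(n) = (1-rho)*rho^n = (1-18/45)*(18/45)^3 = 0.0384

0.0384


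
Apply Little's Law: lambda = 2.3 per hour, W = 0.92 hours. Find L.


L = lambda * W = 2.3 * 0.92 = 2.12

2.12


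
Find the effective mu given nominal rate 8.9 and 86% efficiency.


Effective rate = mu * efficiency = 8.9 * 0.86 = 7.65 per hour

7.65 per hour


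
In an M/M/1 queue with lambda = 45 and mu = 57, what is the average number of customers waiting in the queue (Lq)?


rho = 45/57; Lq = rho^2/(1-rho) = 2.96

2.96


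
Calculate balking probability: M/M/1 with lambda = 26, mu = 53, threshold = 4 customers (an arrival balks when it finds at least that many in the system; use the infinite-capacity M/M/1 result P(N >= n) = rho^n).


P(N >= 4) = rho^4 = (26/53)^4 = 0.0579

0.0579


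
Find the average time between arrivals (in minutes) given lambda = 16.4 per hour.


Mean interarrival time = 60/lambda = 60/16.4 = 3.66 minutes

3.66 minutes


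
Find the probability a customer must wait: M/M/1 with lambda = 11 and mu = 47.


P(wait) = rho = lambda/mu = 11/47 = 0.234

0.234


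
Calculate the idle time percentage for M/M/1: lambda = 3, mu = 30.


Idle fraction = (1 - rho) * 100 = (1 - 3/30) * 100 = 90.0%

90.0%


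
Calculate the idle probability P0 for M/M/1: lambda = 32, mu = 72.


P0 = 1 - rho = 1 - 32/72 = 0.5556

0.5556


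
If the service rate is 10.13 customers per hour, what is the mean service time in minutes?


Mean service time = 60/mu = 60/10.13 = 5.92 minutes

5.92 minutes


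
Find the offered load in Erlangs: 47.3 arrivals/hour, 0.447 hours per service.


Offered load a = lambda * E[S] = 47.3 * 0.447 = 21.14 Erlangs

21.14 Erlangs


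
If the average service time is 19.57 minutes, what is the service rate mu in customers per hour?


mu = 60 / avg_service_time = 60 / 19.57 = 3.07 per hour

3.07 per hour


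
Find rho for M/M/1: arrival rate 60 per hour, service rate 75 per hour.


rho = lambda/mu = 60/75 = 0.8

0.8


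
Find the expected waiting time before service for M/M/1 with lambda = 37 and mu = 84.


rho = 37/84; Wq = rho/(mu - lambda) = 0.0094 hours

0.0094 hours


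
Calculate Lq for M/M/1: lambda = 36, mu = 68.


rho = 36/68; Lq = rho^2/(1-rho) = 0.6

0.6


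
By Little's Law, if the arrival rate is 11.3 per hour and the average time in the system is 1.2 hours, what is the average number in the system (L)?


L = lambda * W = 11.3 * 1.2 = 13.56

13.56


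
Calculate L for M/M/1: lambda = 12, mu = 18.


rho = 12/18; L = rho/(1-rho) = 2.0

2.0


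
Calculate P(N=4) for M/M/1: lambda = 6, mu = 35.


rho = 6/35; P(n) = (1-rho)*rho^n = (1-6/35)*(6/35)^4 = 0.0007

0.0007


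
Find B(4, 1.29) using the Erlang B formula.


B(N,A) = (A^N/N!) / sum(A^k/k!, k=0..N) with N=4, A=1.29 = 0.0321

0.0321


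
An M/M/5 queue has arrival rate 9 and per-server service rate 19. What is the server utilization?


rho = lambda/(c*mu) = 9/(5*19) = 0.0947

0.0947


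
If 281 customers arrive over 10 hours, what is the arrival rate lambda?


lambda = total arrivals / time = 281 / 10 = 28.1 per hour

28.1 per hour


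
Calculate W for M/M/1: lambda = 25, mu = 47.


W = 1/(mu - lambda) = 1/(47 - 25) = 0.0455 hours

0.0455 hours


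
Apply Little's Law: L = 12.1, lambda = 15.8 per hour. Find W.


W = L / lambda = 12.1 / 15.8 = 0.7658 hours

0.7658 hours


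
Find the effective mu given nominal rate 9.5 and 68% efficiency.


Effective rate = mu * efficiency = 9.5 * 0.68 = 6.46 per hour

6.46 per hour


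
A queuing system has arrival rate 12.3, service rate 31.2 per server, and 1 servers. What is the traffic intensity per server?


rho = lambda / (c * mu) = 12.3 / (1 * 31.2) = 0.3942

0.3942


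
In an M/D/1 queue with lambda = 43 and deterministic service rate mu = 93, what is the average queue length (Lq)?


M/D/1: Lq = rho^2 / (2*(1-rho)) where rho = 43/93; Lq = 0.2

0.2


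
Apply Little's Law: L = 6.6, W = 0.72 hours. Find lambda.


lambda = L / W = 6.6 / 0.72 = 9.17 per hour

9.17 per hour


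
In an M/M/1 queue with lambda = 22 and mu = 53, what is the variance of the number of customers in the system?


rho = 22/53; Var(N) = rho/(1-rho)^2 = 1.21

1.21


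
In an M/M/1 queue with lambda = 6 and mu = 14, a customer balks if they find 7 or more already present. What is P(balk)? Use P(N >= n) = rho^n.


P(N >= 7) = rho^7 = (6/14)^7 = 0.0027

0.0027


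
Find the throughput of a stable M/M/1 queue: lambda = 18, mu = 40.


For a stable queue (lambda < mu), throughput = lambda = 18 per hour

18 per hour


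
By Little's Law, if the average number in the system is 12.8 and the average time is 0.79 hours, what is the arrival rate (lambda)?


lambda = L / W = 12.8 / 0.79 = 16.2 per hour

16.2 per hour


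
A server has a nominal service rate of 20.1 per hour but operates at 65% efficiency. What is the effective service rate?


Effective rate = mu * efficiency = 20.1 * 0.65 = 13.07 per hour

13.07 per hour


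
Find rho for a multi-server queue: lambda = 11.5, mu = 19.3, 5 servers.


rho = lambda / (c * mu) = 11.5 / (5 * 19.3) = 0.1192

0.1192


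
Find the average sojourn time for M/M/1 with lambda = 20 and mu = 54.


W = 1/(mu - lambda) = 1/(54 - 20) = 0.0294 hours

0.0294 hours


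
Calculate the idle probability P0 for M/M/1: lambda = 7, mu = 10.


P0 = 1 - rho = 1 - 7/10 = 0.3

0.3


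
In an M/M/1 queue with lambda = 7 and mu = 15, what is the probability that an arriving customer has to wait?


P(wait) = rho = lambda/mu = 7/15 = 0.4667

0.4667


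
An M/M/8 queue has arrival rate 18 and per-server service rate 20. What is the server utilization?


rho = lambda/(c*mu) = 18/(8*20) = 0.1125

0.1125


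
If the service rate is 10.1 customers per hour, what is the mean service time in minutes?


Mean service time = 60/mu = 60/10.1 = 5.94 minutes

5.94 minutes


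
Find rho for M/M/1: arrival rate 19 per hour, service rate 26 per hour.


rho = lambda/mu = 19/26 = 0.7308

0.7308


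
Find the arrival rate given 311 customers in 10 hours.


lambda = total arrivals / time = 311 / 10 = 31.1 per hour

31.1 per hour


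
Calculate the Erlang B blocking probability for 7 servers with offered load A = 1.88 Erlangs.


B(N,A) = (A^N/N!) / sum(A^k/k!, k=0..N) with N=7, A=1.88 = 0.0025

0.0025


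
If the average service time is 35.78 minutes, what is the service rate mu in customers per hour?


mu = 60 / avg_service_time = 60 / 35.78 = 1.68 per hour

1.68 per hour


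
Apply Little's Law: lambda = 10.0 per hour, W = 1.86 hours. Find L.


L = lambda * W = 10.0 * 1.86 = 18.6

18.6


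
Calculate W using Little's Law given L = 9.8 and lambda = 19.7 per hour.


W = L / lambda = 9.8 / 19.7 = 0.4975 hours

0.4975 hours


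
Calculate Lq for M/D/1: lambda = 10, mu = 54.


M/D/1: Lq = rho^2 / (2*(1-rho)) where rho = 10/54; Lq = 0.02

0.02


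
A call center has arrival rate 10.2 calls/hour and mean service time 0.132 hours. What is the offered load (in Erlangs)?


Offered load a = lambda * E[S] = 10.2 * 0.132 = 1.35 Erlangs

1.35 Erlangs


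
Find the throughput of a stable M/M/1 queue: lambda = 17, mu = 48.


For a stable queue (lambda < mu), throughput = lambda = 17 per hour

17 per hour


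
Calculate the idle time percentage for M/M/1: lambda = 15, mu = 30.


Idle fraction = (1 - rho) * 100 = (1 - 15/30) * 100 = 50.0%

50.0%


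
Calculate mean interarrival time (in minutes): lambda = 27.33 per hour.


Mean interarrival time = 60/lambda = 60/27.33 = 2.2 minutes

2.2 minutes


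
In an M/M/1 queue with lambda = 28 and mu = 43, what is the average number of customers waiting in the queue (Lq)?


rho = 28/43; Lq = rho^2/(1-rho) = 1.22

1.22


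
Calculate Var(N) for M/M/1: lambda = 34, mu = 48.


rho = 34/48; Var(N) = rho/(1-rho)^2 = 8.33

8.33


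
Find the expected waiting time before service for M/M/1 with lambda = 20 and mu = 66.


rho = 20/66; Wq = rho/(mu - lambda) = 0.0066 hours

0.0066 hours


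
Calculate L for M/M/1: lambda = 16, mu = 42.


rho = 16/42; L = rho/(1-rho) = 0.62

0.62


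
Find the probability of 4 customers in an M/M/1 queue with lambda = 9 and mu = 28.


rho = 9/28; P(n) = (1-rho)*rho^n = (1-9/28)*(9/28)^4 = 0.0072

0.0072


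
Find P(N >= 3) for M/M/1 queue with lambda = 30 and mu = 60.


P(N >= 3) = rho^3 = (30/60)^3 = 0.125

0.125


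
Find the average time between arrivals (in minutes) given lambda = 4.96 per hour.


Mean interarrival time = 60/lambda = 60/4.96 = 12.1 minutes

12.1 minutes


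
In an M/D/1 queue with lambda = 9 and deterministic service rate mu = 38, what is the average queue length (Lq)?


M/D/1: Lq = rho^2 / (2*(1-rho)) where rho = 9/38; Lq = 0.04

0.04


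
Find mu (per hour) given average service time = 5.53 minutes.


mu = 60 / avg_service_time = 60 / 5.53 = 10.85 per hour

10.85 per hour


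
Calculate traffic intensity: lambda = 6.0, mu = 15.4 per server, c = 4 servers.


rho = lambda / (c * mu) = 6.0 / (4 * 15.4) = 0.0974

0.0974


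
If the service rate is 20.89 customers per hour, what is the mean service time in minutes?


Mean service time = 60/mu = 60/20.89 = 2.87 minutes

2.87 minutes


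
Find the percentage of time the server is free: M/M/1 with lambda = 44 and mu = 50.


Idle fraction = (1 - rho) * 100 = (1 - 44/50) * 100 = 12.0%

12.0%


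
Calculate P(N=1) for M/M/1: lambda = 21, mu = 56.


rho = 21/56; P(n) = (1-rho)*rho^n = (1-21/56)*(21/56)^1 = 0.2344

0.2344


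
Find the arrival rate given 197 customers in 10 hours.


lambda = total arrivals / time = 197 / 10 = 19.7 per hour

19.7 per hour


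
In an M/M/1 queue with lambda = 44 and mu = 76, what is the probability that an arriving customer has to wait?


P(wait) = rho = lambda/mu = 44/76 = 0.5789

0.5789


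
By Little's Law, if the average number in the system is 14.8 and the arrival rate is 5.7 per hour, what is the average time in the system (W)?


W = L / lambda = 14.8 / 5.7 = 2.5965 hours

2.5965 hours


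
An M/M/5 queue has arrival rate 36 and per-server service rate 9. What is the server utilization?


rho = lambda/(c*mu) = 36/(5*9) = 0.8

0.8


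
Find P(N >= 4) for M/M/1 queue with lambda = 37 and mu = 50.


P(N >= 4) = rho^4 = (37/50)^4 = 0.2999

0.2999


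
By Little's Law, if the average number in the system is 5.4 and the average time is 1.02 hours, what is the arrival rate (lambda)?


lambda = L / W = 5.4 / 1.02 = 5.29 per hour

5.29 per hour


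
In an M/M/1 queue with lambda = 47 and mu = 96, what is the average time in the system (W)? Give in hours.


W = 1/(mu - lambda) = 1/(96 - 47) = 0.0204 hours

0.0204 hours


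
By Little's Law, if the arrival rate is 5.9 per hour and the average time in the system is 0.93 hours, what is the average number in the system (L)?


L = lambda * W = 5.9 * 0.93 = 5.49

5.49


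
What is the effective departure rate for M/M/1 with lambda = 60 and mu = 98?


For a stable queue (lambda < mu), throughput = lambda = 60 per hour

60 per hour


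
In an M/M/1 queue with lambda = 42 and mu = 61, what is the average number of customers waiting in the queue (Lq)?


rho = 42/61; Lq = rho^2/(1-rho) = 1.52

1.52


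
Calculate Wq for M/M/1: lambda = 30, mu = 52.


rho = 30/52; Wq = rho/(mu - lambda) = 0.0262 hours

0.0262 hours


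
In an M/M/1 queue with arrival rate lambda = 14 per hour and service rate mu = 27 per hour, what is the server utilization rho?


rho = lambda/mu = 14/27 = 0.5185

0.5185


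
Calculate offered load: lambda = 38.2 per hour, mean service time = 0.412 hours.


Offered load a = lambda * E[S] = 38.2 * 0.412 = 15.74 Erlangs

15.74 Erlangs


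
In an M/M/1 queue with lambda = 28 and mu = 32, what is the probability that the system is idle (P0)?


P0 = 1 - rho = 1 - 28/32 = 0.125

0.125


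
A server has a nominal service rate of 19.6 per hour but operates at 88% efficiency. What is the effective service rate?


Effective rate = mu * efficiency = 19.6 * 0.88 = 17.25 per hour

17.25 per hour


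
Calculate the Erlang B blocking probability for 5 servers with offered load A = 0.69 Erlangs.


B(N,A) = (A^N/N!) / sum(A^k/k!, k=0..N) with N=5, A=0.69 = 0.0007

0.0007


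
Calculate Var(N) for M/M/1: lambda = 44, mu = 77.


rho = 44/77; Var(N) = rho/(1-rho)^2 = 3.11

3.11


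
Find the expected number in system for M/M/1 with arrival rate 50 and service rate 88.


rho = 50/88; L = rho/(1-rho) = 1.32

1.32


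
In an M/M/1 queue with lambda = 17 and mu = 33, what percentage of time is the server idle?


Idle fraction = (1 - rho) * 100 = (1 - 17/33) * 100 = 48.5%

48.5%


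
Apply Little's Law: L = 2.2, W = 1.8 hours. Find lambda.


lambda = L / W = 2.2 / 1.8 = 1.22 per hour

1.22 per hour


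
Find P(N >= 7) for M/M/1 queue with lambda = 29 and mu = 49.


P(N >= 7) = rho^7 = (29/49)^7 = 0.0254

0.0254


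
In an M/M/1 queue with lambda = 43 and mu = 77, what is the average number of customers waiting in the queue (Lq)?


rho = 43/77; Lq = rho^2/(1-rho) = 0.71

0.71


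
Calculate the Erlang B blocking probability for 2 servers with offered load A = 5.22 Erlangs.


B(N,A) = (A^N/N!) / sum(A^k/k!, k=0..N) with N=2, A=5.22 = 0.6866

0.6866


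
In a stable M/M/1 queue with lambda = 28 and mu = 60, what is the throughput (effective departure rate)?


For a stable queue (lambda < mu), throughput = lambda = 28 per hour

28 per hour


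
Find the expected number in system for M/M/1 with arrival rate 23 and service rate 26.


rho = 23/26; L = rho/(1-rho) = 7.67

7.67


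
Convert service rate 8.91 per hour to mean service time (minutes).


Mean service time = 60/mu = 60/8.91 = 6.73 minutes

6.73 minutes


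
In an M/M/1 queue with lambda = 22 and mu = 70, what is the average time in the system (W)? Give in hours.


W = 1/(mu - lambda) = 1/(70 - 22) = 0.0208 hours

0.0208 hours


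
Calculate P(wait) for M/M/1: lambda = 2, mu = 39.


P(wait) = rho = lambda/mu = 2/39 = 0.0513

0.0513


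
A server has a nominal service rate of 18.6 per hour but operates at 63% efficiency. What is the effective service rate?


Effective rate = mu * efficiency = 18.6 * 0.63 = 11.72 per hour

11.72 per hour


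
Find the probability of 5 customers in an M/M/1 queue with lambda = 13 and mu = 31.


rho = 13/31; P(n) = (1-rho)*rho^n = (1-13/31)*(13/31)^5 = 0.0075

0.0075


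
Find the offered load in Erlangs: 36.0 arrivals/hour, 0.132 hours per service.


Offered load a = lambda * E[S] = 36.0 * 0.132 = 4.75 Erlangs

4.75 Erlangs


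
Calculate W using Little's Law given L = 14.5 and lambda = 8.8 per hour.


W = L / lambda = 14.5 / 8.8 = 1.6477 hours

1.6477 hours


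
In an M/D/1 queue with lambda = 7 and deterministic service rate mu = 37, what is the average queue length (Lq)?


M/D/1: Lq = rho^2 / (2*(1-rho)) where rho = 7/37; Lq = 0.02

0.02


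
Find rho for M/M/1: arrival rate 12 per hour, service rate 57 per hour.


rho = lambda/mu = 12/57 = 0.2105

0.2105


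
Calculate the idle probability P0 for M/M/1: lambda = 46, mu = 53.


P0 = 1 - rho = 1 - 46/53 = 0.1321

0.1321


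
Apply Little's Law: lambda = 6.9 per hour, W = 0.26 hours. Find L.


L = lambda * W = 6.9 * 0.26 = 1.79

1.79


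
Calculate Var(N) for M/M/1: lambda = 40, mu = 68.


rho = 40/68; Var(N) = rho/(1-rho)^2 = 3.47

3.47


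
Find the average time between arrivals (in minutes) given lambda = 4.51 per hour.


Mean interarrival time = 60/lambda = 60/4.51 = 13.3 minutes

13.3 minutes


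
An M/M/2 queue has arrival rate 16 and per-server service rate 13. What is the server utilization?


rho = lambda/(c*mu) = 16/(2*13) = 0.6154

0.6154


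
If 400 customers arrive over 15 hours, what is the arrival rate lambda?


lambda = total arrivals / time = 400 / 15 = 26.67 per hour

26.67 per hour


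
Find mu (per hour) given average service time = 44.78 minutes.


mu = 60 / avg_service_time = 60 / 44.78 = 1.34 per hour

1.34 per hour


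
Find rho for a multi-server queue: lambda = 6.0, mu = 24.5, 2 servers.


rho = lambda / (c * mu) = 6.0 / (2 * 24.5) = 0.1224

0.1224


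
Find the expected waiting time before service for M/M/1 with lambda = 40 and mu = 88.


rho = 40/88; Wq = rho/(mu - lambda) = 0.0095 hours

0.0095 hours


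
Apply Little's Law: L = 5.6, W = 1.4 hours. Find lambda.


lambda = L / W = 5.6 / 1.4 = 4.0 per hour

4.0 per hour


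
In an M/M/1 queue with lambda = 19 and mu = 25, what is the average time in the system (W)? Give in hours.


W = 1/(mu - lambda) = 1/(25 - 19) = 0.1667 hours

0.1667 hours


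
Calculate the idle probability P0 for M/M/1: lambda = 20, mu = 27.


P0 = 1 - rho = 1 - 20/27 = 0.2593

0.2593


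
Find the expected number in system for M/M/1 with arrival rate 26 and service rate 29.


rho = 26/29; L = rho/(1-rho) = 8.67

8.67


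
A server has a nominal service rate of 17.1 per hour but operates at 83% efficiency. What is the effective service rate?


Effective rate = mu * efficiency = 17.1 * 0.83 = 14.19 per hour

14.19 per hour


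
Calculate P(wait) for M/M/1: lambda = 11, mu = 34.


P(wait) = rho = lambda/mu = 11/34 = 0.3235

0.3235


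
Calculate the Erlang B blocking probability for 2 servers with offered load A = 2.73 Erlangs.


B(N,A) = (A^N/N!) / sum(A^k/k!, k=0..N) with N=2, A=2.73 = 0.4998

0.4998


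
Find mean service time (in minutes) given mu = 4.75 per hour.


Mean service time = 60/mu = 60/4.75 = 12.63 minutes

12.63 minutes


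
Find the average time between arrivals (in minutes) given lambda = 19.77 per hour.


Mean interarrival time = 60/lambda = 60/19.77 = 3.03 minutes

3.03 minutes


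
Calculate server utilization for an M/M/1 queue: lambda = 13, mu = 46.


rho = lambda/mu = 13/46 = 0.2826

0.2826


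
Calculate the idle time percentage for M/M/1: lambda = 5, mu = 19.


Idle fraction = (1 - rho) * 100 = (1 - 5/19) * 100 = 73.7%

73.7%


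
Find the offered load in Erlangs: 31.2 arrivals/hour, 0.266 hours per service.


Offered load a = lambda * E[S] = 31.2 * 0.266 = 8.3 Erlangs

8.3 Erlangs


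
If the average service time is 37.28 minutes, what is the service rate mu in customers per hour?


mu = 60 / avg_service_time = 60 / 37.28 = 1.61 per hour

1.61 per hour


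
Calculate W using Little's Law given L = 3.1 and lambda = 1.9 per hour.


W = L / lambda = 3.1 / 1.9 = 1.6316 hours

1.6316 hours


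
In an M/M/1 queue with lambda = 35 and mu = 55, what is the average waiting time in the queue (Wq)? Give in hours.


rho = 35/55; Wq = rho/(mu - lambda) = 0.0318 hours

0.0318 hours


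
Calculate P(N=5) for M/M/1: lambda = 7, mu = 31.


rho = 7/31; P(n) = (1-rho)*rho^n = (1-7/31)*(7/31)^5 = 0.0005

0.0005
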